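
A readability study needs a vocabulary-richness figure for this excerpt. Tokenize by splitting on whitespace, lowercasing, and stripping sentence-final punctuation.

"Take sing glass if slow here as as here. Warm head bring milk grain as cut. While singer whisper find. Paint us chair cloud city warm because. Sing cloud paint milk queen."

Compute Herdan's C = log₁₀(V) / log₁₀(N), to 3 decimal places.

0.917

N = 32, V = 24.
log₁₀(V) = 1.380211, log₁₀(N) = 1.505150
C = 1.380211 / 1.505150 = 0.917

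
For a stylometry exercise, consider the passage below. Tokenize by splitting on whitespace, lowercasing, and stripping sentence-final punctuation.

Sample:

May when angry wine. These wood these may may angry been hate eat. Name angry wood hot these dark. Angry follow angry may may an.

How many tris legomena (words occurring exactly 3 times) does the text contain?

1

Frequencies: may:5, angry:5, these:3, wood:2, when:1, wine:1, been:1, hate:1, eat:1, name:1, hot:1, dark:1, follow:1, an:1
Words with frequency 3: these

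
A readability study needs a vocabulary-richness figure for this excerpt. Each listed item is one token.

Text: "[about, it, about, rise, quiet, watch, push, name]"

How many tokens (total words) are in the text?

8

Tokens: about, it, about, rise, quiet, watch, push, name
N = 8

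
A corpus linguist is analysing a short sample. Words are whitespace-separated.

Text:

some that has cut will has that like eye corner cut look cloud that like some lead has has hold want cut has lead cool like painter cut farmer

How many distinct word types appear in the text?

Distinct types: {cloud, cool, corner, cut, eye, farmer, has, hold, lead, like, look, painter, some, that, want, will}
V = 16

16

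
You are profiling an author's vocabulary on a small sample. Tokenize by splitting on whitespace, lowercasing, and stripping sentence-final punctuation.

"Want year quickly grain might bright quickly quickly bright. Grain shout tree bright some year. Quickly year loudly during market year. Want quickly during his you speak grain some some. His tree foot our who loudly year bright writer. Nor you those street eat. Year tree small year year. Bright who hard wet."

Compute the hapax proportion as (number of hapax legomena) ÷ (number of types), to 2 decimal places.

Frequencies: year:8, quickly:5, bright:5, grain:3, tree:3, some:3, want:2, loudly:2, during:2, his:2, you:2, who:2, might:1, shout:1, market:1, speak:1, foot:1, our:1, writer:1, nor:1, … (6 more, each freq 1)
Hapax count = 14; type count = 26.
Ratio = 14 / 26 = 0.54

0.54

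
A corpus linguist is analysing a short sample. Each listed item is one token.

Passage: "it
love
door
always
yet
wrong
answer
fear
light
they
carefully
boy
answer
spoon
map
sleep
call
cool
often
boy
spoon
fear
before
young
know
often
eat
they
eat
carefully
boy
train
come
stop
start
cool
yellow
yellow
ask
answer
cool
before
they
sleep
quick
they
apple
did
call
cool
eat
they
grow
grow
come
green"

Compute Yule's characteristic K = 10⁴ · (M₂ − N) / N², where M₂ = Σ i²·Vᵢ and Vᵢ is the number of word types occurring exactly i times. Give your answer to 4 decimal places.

223.2143

Frequencies: they:5, cool:4, answer:3, boy:3, eat:3, fear:2, carefully:2, spoon:2, sleep:2, call:2, often:2, before:2, come:2, yellow:2, grow:2, it:1, love:1, door:1, always:1, yet:1, … (13 more, each freq 1)
N = 56. Frequency spectrum: V_1=18, V_2=10, V_3=3, V_4=1, V_5=1
M₂ = 1²·18 + 2²·10 + 3²·3 + 4²·1 + 5²·1 = 126
K = 10000 × (126 − 56) / 56² = 223.2143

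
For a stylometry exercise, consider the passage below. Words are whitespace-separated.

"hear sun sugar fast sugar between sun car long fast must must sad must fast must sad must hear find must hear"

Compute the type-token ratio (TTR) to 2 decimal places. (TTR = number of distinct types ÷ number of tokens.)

N = 22 tokens, V = 10 types.
TTR = V / N = 10 / 22 = 0.45

0.45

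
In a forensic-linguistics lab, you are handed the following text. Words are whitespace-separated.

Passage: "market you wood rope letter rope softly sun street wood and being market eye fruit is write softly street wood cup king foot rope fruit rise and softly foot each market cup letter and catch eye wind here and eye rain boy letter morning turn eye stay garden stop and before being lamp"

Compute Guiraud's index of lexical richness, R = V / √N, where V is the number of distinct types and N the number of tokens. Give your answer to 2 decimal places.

N = 53, V = 31.
√N = 7.280110
R = 31 / 7.280110 = 4.26

4.26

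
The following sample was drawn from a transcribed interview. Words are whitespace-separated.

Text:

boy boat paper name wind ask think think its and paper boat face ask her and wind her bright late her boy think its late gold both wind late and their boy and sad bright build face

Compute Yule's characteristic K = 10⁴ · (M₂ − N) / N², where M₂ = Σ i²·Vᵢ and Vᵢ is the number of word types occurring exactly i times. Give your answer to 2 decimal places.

Frequencies: and:4, boy:3, wind:3, think:3, her:3, late:3, boat:2, paper:2, ask:2, its:2, face:2, bright:2, name:1, gold:1, both:1, their:1, sad:1, build:1
N = 37. Frequency spectrum: V_1=6, V_2=6, V_3=5, V_4=1
M₂ = 1²·6 + 2²·6 + 3²·5 + 4²·1 = 91
K = 10000 × (91 − 37) / 37² = 394.45

394.45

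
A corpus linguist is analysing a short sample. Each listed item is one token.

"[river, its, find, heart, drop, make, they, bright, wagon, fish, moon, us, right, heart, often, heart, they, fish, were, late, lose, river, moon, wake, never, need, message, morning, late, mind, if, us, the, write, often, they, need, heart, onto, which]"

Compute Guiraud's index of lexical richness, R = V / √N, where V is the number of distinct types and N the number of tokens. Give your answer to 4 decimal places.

N = 40, V = 28.
√N = 6.324555
R = 28 / 6.324555 = 4.4272

4.4272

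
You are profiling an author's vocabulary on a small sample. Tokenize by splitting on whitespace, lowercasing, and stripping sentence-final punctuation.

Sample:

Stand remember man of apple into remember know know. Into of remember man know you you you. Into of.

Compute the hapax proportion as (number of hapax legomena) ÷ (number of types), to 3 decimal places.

0.250

Frequencies: remember:3, of:3, into:3, know:3, you:3, man:2, stand:1, apple:1
Hapax count = 2; type count = 8.
Ratio = 2 / 8 = 0.250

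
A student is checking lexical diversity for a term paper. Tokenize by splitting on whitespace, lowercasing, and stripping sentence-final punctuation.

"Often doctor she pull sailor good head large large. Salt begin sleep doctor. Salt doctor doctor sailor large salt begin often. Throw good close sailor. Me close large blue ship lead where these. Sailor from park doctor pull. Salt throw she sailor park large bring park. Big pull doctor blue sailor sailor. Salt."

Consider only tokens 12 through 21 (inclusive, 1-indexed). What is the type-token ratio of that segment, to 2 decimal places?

0.70

Segment tokens 12–21: sleep, doctor, salt, doctor, doctor, sailor, large, salt, begin, often
Segment N = 10, segment V = 7.
TTR = 7 / 10 = 0.70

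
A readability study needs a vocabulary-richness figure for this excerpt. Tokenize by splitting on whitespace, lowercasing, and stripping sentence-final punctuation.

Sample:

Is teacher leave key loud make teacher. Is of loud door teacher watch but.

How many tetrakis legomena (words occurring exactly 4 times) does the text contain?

0

Frequencies: teacher:3, is:2, loud:2, leave:1, key:1, make:1, of:1, door:1, watch:1, but:1
Words with frequency 4: (none)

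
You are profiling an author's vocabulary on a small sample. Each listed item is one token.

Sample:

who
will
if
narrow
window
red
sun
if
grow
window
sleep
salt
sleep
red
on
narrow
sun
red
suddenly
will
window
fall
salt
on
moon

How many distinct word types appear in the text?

14

Distinct types: {fall, grow, if, moon, narrow, on, red, salt, sleep, suddenly, sun, who, will, window}
V = 14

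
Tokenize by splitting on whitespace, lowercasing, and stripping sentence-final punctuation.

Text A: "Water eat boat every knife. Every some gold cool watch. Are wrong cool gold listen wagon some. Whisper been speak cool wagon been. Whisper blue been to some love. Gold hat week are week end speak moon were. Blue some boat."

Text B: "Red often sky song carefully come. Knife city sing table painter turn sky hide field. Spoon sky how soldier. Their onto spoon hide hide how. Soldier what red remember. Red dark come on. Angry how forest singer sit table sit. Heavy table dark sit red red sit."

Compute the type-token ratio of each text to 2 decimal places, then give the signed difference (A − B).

TTR(A) = 24/41 = 0.59
TTR(B) = 28/47 = 0.60
Difference = 0.59 − 0.60 = -0.01

-0.01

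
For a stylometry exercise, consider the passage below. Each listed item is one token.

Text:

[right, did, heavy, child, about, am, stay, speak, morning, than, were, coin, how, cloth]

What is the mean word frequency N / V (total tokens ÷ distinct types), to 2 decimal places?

1.00

N = 14 tokens, V = 14 types.
Mean frequency = N / V = 14 / 14 = 1.00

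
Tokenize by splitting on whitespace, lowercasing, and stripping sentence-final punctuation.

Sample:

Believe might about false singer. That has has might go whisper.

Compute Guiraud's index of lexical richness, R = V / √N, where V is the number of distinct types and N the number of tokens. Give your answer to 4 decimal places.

2.7136

N = 11, V = 9.
√N = 3.316625
R = 9 / 3.316625 = 2.7136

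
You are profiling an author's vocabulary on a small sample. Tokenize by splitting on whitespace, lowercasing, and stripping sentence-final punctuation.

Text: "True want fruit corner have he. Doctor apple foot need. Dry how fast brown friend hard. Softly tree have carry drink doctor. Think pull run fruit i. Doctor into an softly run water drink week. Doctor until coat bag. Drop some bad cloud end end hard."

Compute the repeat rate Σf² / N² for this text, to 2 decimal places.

0.03

Frequencies: doctor:4, fruit:2, have:2, hard:2, softly:2, drink:2, run:2, end:2, true:1, want:1, corner:1, he:1, apple:1, foot:1, need:1, dry:1, how:1, fast:1, brown:1, friend:1, … (16 more, each freq 1)
Σf² = 72; N² = 2116
Repeat rate = 72 / 2116 = 0.03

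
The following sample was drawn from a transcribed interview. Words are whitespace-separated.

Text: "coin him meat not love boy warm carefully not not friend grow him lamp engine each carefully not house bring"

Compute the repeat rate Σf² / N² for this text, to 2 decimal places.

Frequencies: not:4, him:2, carefully:2, coin:1, meat:1, love:1, boy:1, warm:1, friend:1, grow:1, lamp:1, engine:1, each:1, house:1, bring:1
Σf² = 36; N² = 400
Repeat rate = 36 / 400 = 0.09

0.09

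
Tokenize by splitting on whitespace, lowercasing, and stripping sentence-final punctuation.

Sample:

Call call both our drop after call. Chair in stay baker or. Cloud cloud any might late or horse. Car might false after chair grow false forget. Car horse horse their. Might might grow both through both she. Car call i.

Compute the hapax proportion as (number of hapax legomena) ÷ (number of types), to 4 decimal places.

0.5217

Frequencies: call:4, might:4, both:3, horse:3, car:3, after:2, chair:2, or:2, cloud:2, false:2, grow:2, our:1, drop:1, in:1, stay:1, baker:1, any:1, late:1, forget:1, their:1, … (3 more, each freq 1)
Hapax count = 12; type count = 23.
Ratio = 12 / 23 = 0.5217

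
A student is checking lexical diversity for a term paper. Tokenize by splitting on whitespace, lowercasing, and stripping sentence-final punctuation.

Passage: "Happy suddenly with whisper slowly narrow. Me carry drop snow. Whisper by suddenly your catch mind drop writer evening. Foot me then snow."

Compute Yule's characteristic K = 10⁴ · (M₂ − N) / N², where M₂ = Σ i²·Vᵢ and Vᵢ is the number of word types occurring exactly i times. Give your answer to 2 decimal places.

189.04

Frequencies: suddenly:2, whisper:2, me:2, drop:2, snow:2, happy:1, with:1, slowly:1, narrow:1, carry:1, by:1, your:1, catch:1, mind:1, writer:1, evening:1, foot:1, then:1
N = 23. Frequency spectrum: V_1=13, V_2=5
M₂ = 1²·13 + 2²·5 = 33
K = 10000 × (33 − 23) / 23² = 189.04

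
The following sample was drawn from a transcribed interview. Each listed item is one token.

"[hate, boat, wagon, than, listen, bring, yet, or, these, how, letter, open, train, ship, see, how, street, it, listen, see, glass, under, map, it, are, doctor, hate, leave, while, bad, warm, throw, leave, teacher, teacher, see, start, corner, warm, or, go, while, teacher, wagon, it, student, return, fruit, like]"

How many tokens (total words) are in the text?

Tokens: hate, boat, wagon, than, listen, bring, yet, or, these, how, letter, open, train, ship, see, how, street, it, listen, see, glass, under, map, it, are, doctor, hate, leave, while, bad, warm, throw, leave, teacher, teacher, see, start, corner, warm, or, go, while, teacher, wagon, it, student, return, fruit, like
N = 49

49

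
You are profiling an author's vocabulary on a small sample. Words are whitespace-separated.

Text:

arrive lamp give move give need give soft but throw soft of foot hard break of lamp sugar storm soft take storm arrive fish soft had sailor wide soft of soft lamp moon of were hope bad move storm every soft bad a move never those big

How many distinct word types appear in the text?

Distinct types: {a, arrive, bad, big, break, but, every, fish, foot, give, had, hard, hope, lamp, moon, move, need, never, of, sailor, soft, storm, sugar, take, those, throw, were, wide}
V = 28

28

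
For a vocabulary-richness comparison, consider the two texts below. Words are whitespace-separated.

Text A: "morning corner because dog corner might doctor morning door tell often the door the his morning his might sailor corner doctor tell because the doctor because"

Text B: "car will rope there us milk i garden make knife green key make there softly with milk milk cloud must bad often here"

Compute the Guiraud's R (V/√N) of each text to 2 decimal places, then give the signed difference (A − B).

-1.61

A: V=12, N=26, R=2.35
B: V=19, N=23, R=3.96
Difference = 2.35 − 3.96 = -1.61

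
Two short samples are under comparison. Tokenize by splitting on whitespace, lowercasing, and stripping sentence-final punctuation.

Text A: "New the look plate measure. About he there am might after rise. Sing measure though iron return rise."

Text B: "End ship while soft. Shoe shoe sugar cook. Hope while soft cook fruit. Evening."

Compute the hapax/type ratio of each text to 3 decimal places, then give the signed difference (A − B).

0.275

A: hapax=14, V=16, ratio=0.875
B: hapax=6, V=10, ratio=0.600
Difference = 0.875 − 0.600 = 0.275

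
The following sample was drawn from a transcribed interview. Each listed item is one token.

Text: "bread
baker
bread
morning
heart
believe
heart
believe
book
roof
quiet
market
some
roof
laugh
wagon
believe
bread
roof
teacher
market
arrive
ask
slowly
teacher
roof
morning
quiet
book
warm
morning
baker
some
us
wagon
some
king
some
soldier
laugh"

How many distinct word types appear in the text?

20

Distinct types: {arrive, ask, baker, believe, book, bread, heart, king, laugh, market, morning, quiet, roof, slowly, soldier, some, teacher, us, wagon, warm}
V = 20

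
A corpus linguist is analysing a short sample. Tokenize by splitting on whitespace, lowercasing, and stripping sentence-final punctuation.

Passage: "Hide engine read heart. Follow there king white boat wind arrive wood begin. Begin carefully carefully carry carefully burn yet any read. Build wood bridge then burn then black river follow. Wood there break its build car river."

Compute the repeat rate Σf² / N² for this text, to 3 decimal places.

Frequencies: wood:3, carefully:3, read:2, follow:2, there:2, begin:2, burn:2, build:2, then:2, river:2, hide:1, engine:1, heart:1, king:1, white:1, boat:1, wind:1, arrive:1, carry:1, yet:1, … (6 more, each freq 1)
Σf² = 66; N² = 1444
Repeat rate = 66 / 1444 = 0.046

0.046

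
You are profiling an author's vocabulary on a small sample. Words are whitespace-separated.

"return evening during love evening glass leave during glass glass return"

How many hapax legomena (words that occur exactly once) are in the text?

2

Frequencies: glass:3, return:2, evening:2, during:2, love:1, leave:1
Hapax (freq=1): leave, love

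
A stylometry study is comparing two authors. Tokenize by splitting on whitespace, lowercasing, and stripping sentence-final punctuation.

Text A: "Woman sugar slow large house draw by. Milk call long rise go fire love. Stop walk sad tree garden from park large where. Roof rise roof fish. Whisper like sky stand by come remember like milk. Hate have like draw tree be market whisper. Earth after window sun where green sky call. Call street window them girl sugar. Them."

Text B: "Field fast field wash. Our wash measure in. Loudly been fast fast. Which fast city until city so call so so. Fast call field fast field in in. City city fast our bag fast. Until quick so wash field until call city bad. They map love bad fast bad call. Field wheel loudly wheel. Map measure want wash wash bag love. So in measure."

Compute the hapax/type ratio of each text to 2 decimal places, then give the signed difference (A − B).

0.40

A: hapax=27, V=42, ratio=0.64
B: hapax=5, V=21, ratio=0.24
Difference = 0.64 − 0.24 = 0.40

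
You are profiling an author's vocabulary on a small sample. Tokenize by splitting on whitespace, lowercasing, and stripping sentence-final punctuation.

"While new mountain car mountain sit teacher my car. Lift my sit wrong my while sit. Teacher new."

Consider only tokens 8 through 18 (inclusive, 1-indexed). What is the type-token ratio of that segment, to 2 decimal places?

Segment tokens 8–18: my, car, lift, my, sit, wrong, my, while, sit, teacher, new
Segment N = 11, segment V = 8.
TTR = 8 / 11 = 0.73

0.73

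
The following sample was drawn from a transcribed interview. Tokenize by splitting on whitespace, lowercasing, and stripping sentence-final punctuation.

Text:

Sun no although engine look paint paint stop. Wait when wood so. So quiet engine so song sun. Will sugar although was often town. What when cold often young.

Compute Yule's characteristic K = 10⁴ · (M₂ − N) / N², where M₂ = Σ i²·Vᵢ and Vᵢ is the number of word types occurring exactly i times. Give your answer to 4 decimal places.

Frequencies: so:3, sun:2, although:2, engine:2, paint:2, when:2, often:2, no:1, look:1, stop:1, wait:1, wood:1, quiet:1, song:1, will:1, sugar:1, was:1, town:1, what:1, cold:1, … (1 more, each freq 1)
N = 29. Frequency spectrum: V_1=14, V_2=6, V_3=1
M₂ = 1²·14 + 2²·6 + 3²·1 = 47
K = 10000 × (47 − 29) / 29² = 214.0309

214.0309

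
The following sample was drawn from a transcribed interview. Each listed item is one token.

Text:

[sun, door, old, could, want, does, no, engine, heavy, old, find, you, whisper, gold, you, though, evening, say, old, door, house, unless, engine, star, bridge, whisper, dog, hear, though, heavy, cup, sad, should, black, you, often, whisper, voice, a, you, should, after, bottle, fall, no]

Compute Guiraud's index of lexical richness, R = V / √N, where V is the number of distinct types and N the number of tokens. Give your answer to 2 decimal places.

4.77

N = 45, V = 32.
√N = 6.708204
R = 32 / 6.708204 = 4.77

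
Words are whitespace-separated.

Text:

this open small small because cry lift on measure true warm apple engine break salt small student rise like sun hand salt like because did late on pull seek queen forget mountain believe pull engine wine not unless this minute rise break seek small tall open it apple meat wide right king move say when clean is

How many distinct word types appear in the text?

Distinct types: {apple, because, believe, break, clean, cry, did, engine, forget, hand, is, it, king, late, lift, like, measure, meat, minute, mountain, move, not, on, open, pull, queen, right, rise, salt, say, seek, small, student, sun, tall, this, true, unless, warm, when, wide, wine}
V = 42

42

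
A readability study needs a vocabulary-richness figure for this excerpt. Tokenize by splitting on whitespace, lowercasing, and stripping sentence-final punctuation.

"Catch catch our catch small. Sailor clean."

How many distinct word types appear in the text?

Distinct types: {catch, clean, our, sailor, small}
V = 5

5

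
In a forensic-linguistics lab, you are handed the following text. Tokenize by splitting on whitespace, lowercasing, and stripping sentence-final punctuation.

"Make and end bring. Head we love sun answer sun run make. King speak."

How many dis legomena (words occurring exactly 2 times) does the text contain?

Frequencies: make:2, sun:2, and:1, end:1, bring:1, head:1, we:1, love:1, answer:1, run:1, king:1, speak:1
Words with frequency 2: make, sun

2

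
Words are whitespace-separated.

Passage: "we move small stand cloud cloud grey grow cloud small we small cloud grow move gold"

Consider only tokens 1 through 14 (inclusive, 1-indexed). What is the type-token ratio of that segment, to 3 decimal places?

Segment tokens 1–14: we, move, small, stand, cloud, cloud, grey, grow, cloud, small, we, small, cloud, grow
Segment N = 14, segment V = 7.
TTR = 7 / 14 = 0.500

0.500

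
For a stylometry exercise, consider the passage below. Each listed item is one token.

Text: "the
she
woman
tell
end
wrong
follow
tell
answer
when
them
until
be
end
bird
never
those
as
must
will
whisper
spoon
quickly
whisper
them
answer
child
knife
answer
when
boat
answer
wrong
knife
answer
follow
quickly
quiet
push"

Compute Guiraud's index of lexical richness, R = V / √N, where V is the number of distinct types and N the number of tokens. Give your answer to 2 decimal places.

N = 39, V = 26.
√N = 6.244998
R = 26 / 6.244998 = 4.16

4.16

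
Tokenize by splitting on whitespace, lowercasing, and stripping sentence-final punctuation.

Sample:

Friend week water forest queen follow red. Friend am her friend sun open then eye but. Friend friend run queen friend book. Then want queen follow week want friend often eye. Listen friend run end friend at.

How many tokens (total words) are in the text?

37

Tokens: friend, week, water, forest, queen, follow, red, friend, am, her, friend, sun, open, then, eye, but, friend, friend, run, queen, friend, book, then, want, queen, follow, week, want, friend, often, eye, listen, friend, run, end, friend, at
N = 37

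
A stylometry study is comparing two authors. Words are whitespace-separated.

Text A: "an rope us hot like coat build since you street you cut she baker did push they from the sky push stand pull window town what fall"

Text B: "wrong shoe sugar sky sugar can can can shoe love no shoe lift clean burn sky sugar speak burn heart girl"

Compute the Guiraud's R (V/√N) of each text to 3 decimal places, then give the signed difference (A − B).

A: V=25, N=27, R=4.811
B: V=13, N=21, R=2.837
Difference = 4.811 − 2.837 = 1.974

1.974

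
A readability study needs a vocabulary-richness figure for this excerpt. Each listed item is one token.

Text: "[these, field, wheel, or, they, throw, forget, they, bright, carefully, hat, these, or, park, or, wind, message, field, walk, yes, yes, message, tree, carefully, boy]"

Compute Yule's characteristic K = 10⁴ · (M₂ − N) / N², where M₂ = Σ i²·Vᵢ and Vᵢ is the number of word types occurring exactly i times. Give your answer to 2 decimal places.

Frequencies: or:3, these:2, field:2, they:2, carefully:2, message:2, yes:2, wheel:1, throw:1, forget:1, bright:1, hat:1, park:1, wind:1, walk:1, tree:1, boy:1
N = 25. Frequency spectrum: V_1=10, V_2=6, V_3=1
M₂ = 1²·10 + 2²·6 + 3²·1 = 43
K = 10000 × (43 − 25) / 25² = 288.00

288.00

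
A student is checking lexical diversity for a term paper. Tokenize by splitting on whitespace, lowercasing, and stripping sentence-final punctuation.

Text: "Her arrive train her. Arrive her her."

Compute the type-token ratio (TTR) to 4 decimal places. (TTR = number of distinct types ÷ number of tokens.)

0.4286

N = 7 tokens, V = 3 types.
TTR = V / N = 3 / 7 = 0.4286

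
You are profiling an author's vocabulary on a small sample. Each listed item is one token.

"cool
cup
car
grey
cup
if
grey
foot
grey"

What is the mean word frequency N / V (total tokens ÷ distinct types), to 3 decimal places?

N = 9 tokens, V = 6 types.
Mean frequency = N / V = 9 / 6 = 1.500

1.500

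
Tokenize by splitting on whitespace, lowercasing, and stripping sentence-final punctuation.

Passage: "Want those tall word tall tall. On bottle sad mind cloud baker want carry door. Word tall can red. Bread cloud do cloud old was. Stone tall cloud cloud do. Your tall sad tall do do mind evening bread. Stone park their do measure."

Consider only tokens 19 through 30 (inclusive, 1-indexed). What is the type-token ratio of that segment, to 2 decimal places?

0.67

Segment tokens 19–30: red, bread, cloud, do, cloud, old, was, stone, tall, cloud, cloud, do
Segment N = 12, segment V = 8.
TTR = 8 / 12 = 0.67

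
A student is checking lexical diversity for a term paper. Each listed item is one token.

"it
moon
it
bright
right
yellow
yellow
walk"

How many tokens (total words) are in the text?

Tokens: it, moon, it, bright, right, yellow, yellow, walk
N = 8

8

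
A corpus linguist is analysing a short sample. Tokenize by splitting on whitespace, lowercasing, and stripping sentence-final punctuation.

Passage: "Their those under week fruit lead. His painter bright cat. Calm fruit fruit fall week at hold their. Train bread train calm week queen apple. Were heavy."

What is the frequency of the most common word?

Frequencies: week:3, fruit:3, their:2, calm:2, train:2, those:1, under:1, lead:1, his:1, painter:1, bright:1, cat:1, fall:1, at:1, hold:1, bread:1, queen:1, apple:1, were:1, heavy:1
Most common: 'week' with frequency 3.

3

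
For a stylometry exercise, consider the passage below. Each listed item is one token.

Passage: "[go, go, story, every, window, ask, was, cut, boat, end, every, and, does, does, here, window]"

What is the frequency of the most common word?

Frequencies: go:2, every:2, window:2, does:2, story:1, ask:1, was:1, cut:1, boat:1, end:1, and:1, here:1
Most common: 'go' with frequency 2.

2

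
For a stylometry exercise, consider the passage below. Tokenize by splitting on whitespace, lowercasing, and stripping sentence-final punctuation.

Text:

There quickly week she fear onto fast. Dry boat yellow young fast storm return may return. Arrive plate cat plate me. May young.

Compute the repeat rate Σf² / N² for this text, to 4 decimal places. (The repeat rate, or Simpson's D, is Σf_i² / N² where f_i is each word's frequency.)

Frequencies: fast:2, young:2, return:2, may:2, plate:2, there:1, quickly:1, week:1, she:1, fear:1, onto:1, dry:1, boat:1, yellow:1, storm:1, arrive:1, cat:1, me:1
Σf² = 33; N² = 529
Repeat rate = 33 / 529 = 0.0624

0.0624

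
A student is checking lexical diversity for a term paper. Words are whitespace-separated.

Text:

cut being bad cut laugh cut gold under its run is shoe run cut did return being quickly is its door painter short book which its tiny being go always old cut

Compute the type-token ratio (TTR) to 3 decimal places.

N = 32 tokens, V = 22 types.
TTR = V / N = 22 / 32 = 0.688

0.688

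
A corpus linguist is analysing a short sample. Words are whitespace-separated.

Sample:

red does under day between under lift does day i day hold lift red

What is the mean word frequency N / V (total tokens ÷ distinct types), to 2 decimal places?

1.75

N = 14 tokens, V = 8 types.
Mean frequency = N / V = 14 / 8 = 1.75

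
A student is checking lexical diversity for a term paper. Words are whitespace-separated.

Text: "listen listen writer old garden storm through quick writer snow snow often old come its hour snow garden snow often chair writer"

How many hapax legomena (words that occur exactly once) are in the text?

7

Frequencies: snow:4, writer:3, listen:2, old:2, garden:2, often:2, storm:1, through:1, quick:1, come:1, its:1, hour:1, chair:1
Hapax (freq=1): chair, come, hour, its, quick, storm, through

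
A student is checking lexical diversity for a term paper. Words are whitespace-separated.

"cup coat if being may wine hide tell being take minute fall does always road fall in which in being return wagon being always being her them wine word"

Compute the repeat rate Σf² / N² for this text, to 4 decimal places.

Frequencies: being:5, wine:2, fall:2, always:2, in:2, cup:1, coat:1, if:1, may:1, hide:1, tell:1, take:1, minute:1, does:1, road:1, which:1, return:1, wagon:1, her:1, them:1, … (1 more, each freq 1)
Σf² = 57; N² = 841
Repeat rate = 57 / 841 = 0.0678

0.0678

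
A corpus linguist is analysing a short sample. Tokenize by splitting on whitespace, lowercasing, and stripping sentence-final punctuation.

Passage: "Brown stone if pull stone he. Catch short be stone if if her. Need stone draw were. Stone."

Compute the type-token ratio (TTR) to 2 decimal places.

0.67

N = 18 tokens, V = 12 types.
TTR = V / N = 12 / 18 = 0.67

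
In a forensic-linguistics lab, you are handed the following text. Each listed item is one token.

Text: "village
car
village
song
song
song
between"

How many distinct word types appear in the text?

Distinct types: {between, car, song, village}
V = 4

4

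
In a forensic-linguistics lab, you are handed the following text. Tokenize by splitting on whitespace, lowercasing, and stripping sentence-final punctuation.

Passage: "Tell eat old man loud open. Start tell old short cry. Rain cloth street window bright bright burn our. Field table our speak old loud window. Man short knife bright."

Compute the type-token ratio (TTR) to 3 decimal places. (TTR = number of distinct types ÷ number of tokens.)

N = 30 tokens, V = 20 types.
TTR = V / N = 20 / 30 = 0.667

0.667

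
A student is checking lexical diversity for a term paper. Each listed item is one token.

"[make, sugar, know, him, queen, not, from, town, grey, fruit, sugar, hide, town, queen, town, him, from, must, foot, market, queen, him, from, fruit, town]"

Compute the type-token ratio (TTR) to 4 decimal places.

N = 25 tokens, V = 14 types.
TTR = V / N = 14 / 25 = 0.5600

0.5600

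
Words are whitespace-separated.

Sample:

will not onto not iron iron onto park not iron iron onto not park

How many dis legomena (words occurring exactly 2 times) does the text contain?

Frequencies: not:4, iron:4, onto:3, park:2, will:1
Words with frequency 2: park

1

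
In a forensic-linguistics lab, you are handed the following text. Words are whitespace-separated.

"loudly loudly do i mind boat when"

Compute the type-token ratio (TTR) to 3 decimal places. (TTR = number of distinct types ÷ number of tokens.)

0.857

N = 7 tokens, V = 6 types.
TTR = V / N = 6 / 7 = 0.857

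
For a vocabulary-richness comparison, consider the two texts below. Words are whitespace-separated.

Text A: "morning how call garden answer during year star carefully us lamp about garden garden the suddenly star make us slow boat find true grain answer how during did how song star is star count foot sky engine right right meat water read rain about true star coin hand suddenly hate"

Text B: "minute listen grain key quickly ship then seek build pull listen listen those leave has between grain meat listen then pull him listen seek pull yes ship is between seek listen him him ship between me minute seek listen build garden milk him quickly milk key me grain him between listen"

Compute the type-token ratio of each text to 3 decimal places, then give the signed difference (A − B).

TTR(A) = 35/50 = 0.700
TTR(B) = 21/51 = 0.412
Difference = 0.700 − 0.412 = 0.288

0.288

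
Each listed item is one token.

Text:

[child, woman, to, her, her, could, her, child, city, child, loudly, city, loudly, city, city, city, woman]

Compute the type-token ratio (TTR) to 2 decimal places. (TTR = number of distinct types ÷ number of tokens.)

N = 17 tokens, V = 7 types.
TTR = V / N = 7 / 17 = 0.41

0.41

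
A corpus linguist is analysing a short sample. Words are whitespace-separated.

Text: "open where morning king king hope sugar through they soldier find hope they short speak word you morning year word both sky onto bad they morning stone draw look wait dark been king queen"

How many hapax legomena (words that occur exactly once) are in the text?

Frequencies: morning:3, king:3, they:3, hope:2, word:2, open:1, where:1, sugar:1, through:1, soldier:1, find:1, short:1, speak:1, you:1, year:1, both:1, sky:1, onto:1, bad:1, stone:1, … (6 more, each freq 1)
Hapax (freq=1): bad, been, both, dark, draw, find, look, onto, open, queen, short, sky, soldier, speak, stone, sugar, through, wait, where, year, you

21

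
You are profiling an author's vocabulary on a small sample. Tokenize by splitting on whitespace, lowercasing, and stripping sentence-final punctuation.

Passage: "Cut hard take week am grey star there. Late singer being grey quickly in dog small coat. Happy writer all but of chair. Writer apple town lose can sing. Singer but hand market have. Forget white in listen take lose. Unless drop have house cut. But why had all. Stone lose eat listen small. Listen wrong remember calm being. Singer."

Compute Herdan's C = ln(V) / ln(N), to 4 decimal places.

0.9186

N = 60, V = 43.
ln(V) = 3.761200, ln(N) = 4.094345
C = 3.761200 / 4.094345 = 0.9186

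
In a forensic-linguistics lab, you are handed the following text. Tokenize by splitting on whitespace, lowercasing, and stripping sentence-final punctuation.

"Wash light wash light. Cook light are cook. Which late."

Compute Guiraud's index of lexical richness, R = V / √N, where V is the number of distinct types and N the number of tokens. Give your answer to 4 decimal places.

N = 10, V = 6.
√N = 3.162278
R = 6 / 3.162278 = 1.8974

1.8974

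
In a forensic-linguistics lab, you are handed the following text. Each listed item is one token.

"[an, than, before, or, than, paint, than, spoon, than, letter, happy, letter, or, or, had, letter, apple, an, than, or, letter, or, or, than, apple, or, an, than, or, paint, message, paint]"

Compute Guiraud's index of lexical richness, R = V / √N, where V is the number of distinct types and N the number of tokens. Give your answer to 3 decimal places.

N = 32, V = 11.
√N = 5.656854
R = 11 / 5.656854 = 1.945

1.945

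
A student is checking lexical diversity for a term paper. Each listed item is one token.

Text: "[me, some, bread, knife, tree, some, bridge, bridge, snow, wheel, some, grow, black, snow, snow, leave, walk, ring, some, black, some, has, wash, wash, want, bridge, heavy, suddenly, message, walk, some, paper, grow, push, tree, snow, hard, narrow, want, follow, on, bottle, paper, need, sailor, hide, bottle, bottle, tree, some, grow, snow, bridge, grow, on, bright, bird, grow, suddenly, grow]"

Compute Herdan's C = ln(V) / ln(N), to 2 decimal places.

N = 60, V = 31.
ln(V) = 3.433987, ln(N) = 4.094345
C = 3.433987 / 4.094345 = 0.84

0.84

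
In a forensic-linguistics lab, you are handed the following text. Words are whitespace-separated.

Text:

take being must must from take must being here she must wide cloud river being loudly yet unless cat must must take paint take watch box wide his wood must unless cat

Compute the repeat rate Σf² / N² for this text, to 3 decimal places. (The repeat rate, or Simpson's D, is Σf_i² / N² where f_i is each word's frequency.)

Frequencies: must:7, take:4, being:3, wide:2, unless:2, cat:2, from:1, here:1, she:1, cloud:1, river:1, loudly:1, yet:1, paint:1, watch:1, box:1, his:1, wood:1
Σf² = 98; N² = 1024
Repeat rate = 98 / 1024 = 0.096

0.096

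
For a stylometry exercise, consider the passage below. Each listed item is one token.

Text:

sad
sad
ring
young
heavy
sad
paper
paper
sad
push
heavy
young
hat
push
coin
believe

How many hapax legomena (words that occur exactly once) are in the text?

Frequencies: sad:4, young:2, heavy:2, paper:2, push:2, ring:1, hat:1, coin:1, believe:1
Hapax (freq=1): believe, coin, hat, ring

4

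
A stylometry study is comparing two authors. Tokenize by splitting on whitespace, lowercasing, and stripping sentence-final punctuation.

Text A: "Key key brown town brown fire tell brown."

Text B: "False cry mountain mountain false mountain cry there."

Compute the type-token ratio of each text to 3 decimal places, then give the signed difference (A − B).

TTR(A) = 5/8 = 0.625
TTR(B) = 4/8 = 0.500
Difference = 0.625 − 0.500 = 0.125

0.125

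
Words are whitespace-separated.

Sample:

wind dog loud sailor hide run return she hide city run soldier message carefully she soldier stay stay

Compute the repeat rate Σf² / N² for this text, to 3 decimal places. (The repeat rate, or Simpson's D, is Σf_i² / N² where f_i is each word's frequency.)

Frequencies: hide:2, run:2, she:2, soldier:2, stay:2, wind:1, dog:1, loud:1, sailor:1, return:1, city:1, message:1, carefully:1
Σf² = 28; N² = 324
Repeat rate = 28 / 324 = 0.086

0.086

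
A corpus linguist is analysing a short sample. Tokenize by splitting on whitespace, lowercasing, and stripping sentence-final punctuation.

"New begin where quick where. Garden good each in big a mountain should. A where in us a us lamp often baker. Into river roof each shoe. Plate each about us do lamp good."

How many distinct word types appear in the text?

23

Distinct types: {a, about, baker, begin, big, do, each, garden, good, in, into, lamp, mountain, new, often, plate, quick, river, roof, shoe, should, us, where}
V = 23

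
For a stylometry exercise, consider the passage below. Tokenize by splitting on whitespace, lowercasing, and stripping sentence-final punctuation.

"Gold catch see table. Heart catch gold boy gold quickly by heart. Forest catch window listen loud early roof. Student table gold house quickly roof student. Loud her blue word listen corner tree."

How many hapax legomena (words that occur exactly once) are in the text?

Frequencies: gold:4, catch:3, table:2, heart:2, quickly:2, listen:2, loud:2, roof:2, student:2, see:1, boy:1, by:1, forest:1, window:1, early:1, house:1, her:1, blue:1, word:1, corner:1, … (1 more, each freq 1)
Hapax (freq=1): blue, boy, by, corner, early, forest, her, house, see, tree, window, word

12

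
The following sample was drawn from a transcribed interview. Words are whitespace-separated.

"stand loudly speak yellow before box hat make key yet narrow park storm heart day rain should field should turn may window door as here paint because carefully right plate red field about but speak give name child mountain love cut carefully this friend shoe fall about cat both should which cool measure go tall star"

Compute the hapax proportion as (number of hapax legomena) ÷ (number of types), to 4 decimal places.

0.9000

Frequencies: should:3, speak:2, field:2, carefully:2, about:2, stand:1, loudly:1, yellow:1, before:1, box:1, hat:1, make:1, key:1, yet:1, narrow:1, park:1, storm:1, heart:1, day:1, rain:1, … (30 more, each freq 1)
Hapax count = 45; type count = 50.
Ratio = 45 / 50 = 0.9000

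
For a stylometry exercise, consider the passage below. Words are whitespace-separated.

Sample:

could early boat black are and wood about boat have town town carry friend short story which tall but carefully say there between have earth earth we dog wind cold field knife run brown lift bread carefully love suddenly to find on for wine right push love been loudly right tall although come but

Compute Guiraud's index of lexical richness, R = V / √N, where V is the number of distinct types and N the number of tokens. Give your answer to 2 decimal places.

6.12

N = 54, V = 45.
√N = 7.348469
R = 45 / 7.348469 = 6.12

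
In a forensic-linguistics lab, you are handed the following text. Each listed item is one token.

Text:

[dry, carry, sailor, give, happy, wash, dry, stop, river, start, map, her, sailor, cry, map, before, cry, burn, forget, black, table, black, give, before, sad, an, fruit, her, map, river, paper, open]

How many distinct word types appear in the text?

22

Distinct types: {an, before, black, burn, carry, cry, dry, forget, fruit, give, happy, her, map, open, paper, river, sad, sailor, start, stop, table, wash}
V = 22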